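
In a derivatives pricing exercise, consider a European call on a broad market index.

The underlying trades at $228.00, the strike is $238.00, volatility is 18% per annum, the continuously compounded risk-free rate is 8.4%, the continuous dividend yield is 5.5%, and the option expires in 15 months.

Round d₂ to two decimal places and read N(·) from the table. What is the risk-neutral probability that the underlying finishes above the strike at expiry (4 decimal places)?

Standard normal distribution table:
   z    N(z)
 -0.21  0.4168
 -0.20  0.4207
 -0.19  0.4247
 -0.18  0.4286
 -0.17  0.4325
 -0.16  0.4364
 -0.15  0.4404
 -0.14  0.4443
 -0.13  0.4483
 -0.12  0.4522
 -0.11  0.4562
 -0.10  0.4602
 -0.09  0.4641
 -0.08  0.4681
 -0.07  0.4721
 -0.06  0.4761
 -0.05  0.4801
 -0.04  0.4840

0.4483

T = 1.25;  σ√T = 0.2012
ln(S/K) + (r − q + σ²/2)T = ln(228/238) + (0.084 − 0.055 + 0.18²/2)·1.25 = -0.0429 + 0.0565 = 0.0136
d₁ = 0.0136 / 0.2012 = 0.0675 → 0.07
d₂ = d₁ − σ√T = 0.0675 − 0.2012 = -0.1338 → -0.13
Risk-neutral Pr[S_T > K] = N(d₂) = N(-0.13) = 0.4483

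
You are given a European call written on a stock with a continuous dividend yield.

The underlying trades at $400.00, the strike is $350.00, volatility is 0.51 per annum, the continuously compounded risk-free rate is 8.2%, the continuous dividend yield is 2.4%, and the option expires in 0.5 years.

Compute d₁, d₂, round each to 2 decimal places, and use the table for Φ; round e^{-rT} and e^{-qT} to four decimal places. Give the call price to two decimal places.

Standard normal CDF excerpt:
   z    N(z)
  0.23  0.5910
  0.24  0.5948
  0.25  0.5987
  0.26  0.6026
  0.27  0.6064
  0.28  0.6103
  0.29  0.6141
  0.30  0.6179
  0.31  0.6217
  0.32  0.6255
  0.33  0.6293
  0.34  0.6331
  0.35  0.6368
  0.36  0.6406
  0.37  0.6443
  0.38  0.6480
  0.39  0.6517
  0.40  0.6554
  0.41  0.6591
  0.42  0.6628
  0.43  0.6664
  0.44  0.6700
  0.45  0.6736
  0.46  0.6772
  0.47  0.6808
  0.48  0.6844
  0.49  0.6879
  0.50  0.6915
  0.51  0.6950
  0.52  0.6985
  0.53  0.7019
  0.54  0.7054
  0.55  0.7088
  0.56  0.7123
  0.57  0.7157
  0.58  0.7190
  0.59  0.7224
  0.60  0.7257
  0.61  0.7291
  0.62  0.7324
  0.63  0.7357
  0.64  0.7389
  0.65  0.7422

$87.07

σ√T = 0.51·√0.5 = 0.3606
d₁ = [ln(400/350) + (0.082 − 0.024 + 0.51²/2)·0.5] / 0.3606 = [0.1335 + 0.0940] / 0.3606 = 0.6310 which rounds to 0.63
d₂ = d₁ − σ√T = 0.6310 − 0.3606 = 0.2704 which rounds to 0.27
exp(−qT) = exp(−0.024·0.5) = 0.9881;  exp(−rT) = exp(−0.082·0.5) = 0.9598
N(d₁) = N(0.63) = 0.7357;  N(d₂) = N(0.27) = 0.6064
C = 400·0.9881·0.7357 − 350·0.9598·0.6064 = 290.7781 − 203.7080 = 87.0701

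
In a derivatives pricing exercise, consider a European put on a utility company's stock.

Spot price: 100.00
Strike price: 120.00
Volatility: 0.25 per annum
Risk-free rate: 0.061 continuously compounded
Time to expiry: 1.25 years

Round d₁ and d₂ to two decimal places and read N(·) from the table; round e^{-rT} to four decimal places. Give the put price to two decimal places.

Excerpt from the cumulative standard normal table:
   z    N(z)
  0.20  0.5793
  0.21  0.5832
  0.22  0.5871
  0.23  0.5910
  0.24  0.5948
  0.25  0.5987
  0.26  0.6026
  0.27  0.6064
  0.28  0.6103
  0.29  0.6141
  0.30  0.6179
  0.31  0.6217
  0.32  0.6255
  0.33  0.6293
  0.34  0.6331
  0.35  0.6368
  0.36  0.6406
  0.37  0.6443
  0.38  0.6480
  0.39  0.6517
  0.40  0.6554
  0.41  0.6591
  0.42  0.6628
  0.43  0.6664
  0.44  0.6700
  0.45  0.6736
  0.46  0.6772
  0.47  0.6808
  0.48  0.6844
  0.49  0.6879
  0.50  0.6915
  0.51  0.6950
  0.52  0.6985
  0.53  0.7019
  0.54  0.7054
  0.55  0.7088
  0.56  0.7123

18.19

σ√T = 0.25·√1.25 = 0.2795
d₁ = [ln(100/120) + (0.061 + ½·0.25²)·1.25] / (σ√T) = (-0.1823 + 0.1153) / 0.2795 = -0.2397 ≈ -0.24
d₂ = -0.2397 − 0.2795 = -0.5192 ≈ -0.52
e^(−rT) = e^(−0.061·1.25) = 0.9266
N(−d₂) = N(0.52) = 0.6985;  N(−d₁) = N(0.24) = 0.5948
P = 120·0.9266·0.6985 − 100·0.5948 = 77.6676 − 59.4800 = 18.1876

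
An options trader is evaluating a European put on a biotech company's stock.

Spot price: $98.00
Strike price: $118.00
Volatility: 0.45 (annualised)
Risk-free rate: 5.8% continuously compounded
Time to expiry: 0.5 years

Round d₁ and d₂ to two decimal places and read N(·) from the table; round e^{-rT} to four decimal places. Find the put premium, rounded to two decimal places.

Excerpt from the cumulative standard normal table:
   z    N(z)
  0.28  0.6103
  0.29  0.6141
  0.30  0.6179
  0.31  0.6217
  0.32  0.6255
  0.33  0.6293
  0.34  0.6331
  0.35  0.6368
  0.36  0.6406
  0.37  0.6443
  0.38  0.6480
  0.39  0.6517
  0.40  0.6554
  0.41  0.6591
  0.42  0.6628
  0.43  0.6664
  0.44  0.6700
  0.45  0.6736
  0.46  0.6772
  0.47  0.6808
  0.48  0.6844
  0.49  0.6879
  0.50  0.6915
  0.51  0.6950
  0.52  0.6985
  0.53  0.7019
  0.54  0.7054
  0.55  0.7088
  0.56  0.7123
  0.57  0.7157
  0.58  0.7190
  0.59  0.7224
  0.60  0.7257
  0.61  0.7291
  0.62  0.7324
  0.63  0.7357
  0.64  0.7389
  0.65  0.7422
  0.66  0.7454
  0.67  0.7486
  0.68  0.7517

σ√T = 0.45·√0.5 = 0.3182
d₁ = [ln(98/118) + (0.058 + 0.45²/2)·0.5] / 0.3182 = [-0.1857 + 0.0796] / 0.3182 = -0.3334 → -0.33
d₂ = d₁ − σ√T = -0.3334 − 0.3182 = -0.6516 → -0.65
exp(−rT) = exp(−0.058·0.5) = 0.9714
N(−d₂) = N(0.65) = 0.7422;  N(−d₁) = N(0.33) = 0.6293
P = 118·0.9714·0.7422 − 98·0.6293 = 85.0748 − 61.6714 = 23.4034

$23.40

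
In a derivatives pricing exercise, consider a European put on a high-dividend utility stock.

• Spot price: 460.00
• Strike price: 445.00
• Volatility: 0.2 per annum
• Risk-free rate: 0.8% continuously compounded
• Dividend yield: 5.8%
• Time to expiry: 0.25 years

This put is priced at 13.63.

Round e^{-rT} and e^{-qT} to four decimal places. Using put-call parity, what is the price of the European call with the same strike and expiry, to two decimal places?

e^(−qT) = e^(−0.058·0.25) = 0.9856;  e^(−rT) = e^(−0.008·0.25) = 0.9980
Put-call parity: C − P = S·e^(−qT) − K·e^(−rT) = 460·0.9856 − 445·0.9980 = 453.3760 − 444.1100 = 9.2660
C = P + (C − P) = 13.63 + (9.2660) = 22.8960

22.90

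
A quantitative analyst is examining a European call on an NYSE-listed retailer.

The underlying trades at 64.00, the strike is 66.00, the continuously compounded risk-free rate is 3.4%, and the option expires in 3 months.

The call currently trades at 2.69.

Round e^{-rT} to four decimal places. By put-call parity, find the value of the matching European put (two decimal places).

4.13

e^(−rT) = e^(−0.034·0.25) = 0.9915
Put-call parity: C − P = S − K·e^(−rT) = 64 − 66·0.9915 = 64 − 65.4390 = -1.4390
P = C − (C − P) = 2.69 − (-1.4390) = 4.1290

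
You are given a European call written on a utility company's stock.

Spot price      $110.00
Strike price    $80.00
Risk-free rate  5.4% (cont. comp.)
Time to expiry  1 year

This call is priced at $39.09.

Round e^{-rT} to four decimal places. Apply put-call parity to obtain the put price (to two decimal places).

exp(−rT) = exp(−0.054·1) = 0.9474
Put-call parity: C − P = S − K·e^(−rT) = 110 − 80·0.9474 = 110 − 75.7920 = 34.2080
P = C − (C − P) = 39.09 − (34.2080) = 4.8820

$4.88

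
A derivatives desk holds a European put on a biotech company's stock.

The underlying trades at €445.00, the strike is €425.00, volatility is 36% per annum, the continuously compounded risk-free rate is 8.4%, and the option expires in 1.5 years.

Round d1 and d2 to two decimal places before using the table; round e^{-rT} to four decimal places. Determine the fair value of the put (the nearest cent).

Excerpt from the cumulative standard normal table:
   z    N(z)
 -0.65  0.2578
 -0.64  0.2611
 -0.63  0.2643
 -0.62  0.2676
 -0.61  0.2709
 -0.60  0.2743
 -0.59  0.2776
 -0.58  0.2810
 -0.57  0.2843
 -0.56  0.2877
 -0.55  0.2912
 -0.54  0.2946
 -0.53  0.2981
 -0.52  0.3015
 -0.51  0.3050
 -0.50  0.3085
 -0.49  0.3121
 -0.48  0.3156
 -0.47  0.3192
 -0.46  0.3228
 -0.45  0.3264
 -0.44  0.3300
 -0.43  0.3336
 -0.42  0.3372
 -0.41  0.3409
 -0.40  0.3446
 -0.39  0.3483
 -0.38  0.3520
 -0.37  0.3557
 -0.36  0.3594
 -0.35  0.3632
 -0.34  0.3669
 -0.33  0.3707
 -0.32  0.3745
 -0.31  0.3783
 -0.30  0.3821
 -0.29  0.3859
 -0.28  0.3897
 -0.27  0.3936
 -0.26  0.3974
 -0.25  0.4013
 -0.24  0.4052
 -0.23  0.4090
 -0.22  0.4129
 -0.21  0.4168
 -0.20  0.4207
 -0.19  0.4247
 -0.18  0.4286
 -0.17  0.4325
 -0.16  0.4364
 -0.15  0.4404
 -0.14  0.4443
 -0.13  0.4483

€41.50

σ√T = 0.36 × 1.2247 = 0.4409
d₁ = [ln(445/425) + (0.084 + 0.36²/2)·1.5] / 0.4409 = [0.0460 + 0.2232] / 0.4409 = 0.6105 which rounds to 0.61
d₂ = d₁ − σ√T = 0.6105 − 0.4409 = 0.1696 which rounds to 0.17
exp(−rT) = exp(−0.084·1.5) = 0.8816
P = 425·0.8816·N(-0.17) − 445·N(-0.61) = 425·0.8816·0.4325 − 445·0.2709 = 162.0491 − 120.5505 = 41.4986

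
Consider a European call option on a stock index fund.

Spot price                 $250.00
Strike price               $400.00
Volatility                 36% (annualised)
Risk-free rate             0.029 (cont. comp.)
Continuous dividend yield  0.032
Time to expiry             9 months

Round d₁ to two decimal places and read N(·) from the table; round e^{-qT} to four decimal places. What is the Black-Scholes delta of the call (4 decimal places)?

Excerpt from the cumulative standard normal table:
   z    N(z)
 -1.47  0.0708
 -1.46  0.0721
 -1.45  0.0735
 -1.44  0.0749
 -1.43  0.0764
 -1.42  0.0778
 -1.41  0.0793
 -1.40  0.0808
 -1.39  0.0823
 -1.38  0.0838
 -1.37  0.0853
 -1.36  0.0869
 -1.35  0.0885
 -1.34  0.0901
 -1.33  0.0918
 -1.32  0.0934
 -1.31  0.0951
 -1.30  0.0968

0.0848

σ√T = 0.36 × 0.8660 = 0.3118
d₁ = [ln(250/400) + (0.029 − 0.032 + ½·0.36²)·0.75] / (σ√T) = (-0.4700 + 0.0463) / 0.3118 = -1.3589 ⇒ -1.36
N(d₁) = N(-1.36) = 0.0869
Δ_call = exp(−qT)·N(d₁) = 0.9763·0.0869 = 0.0848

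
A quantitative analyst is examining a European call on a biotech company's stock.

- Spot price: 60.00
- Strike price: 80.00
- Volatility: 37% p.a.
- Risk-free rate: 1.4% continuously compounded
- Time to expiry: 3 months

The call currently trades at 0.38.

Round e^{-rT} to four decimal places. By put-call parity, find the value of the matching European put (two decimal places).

exp(−rT) = exp(−0.014·0.25) = 0.9965
Put-call parity: C − P = S − K·e^(−rT) = 60 − 80·0.9965 = 60 − 79.7200 = -19.7200
P = C − (C − P) = 0.38 − (-19.7200) = 20.1000

20.10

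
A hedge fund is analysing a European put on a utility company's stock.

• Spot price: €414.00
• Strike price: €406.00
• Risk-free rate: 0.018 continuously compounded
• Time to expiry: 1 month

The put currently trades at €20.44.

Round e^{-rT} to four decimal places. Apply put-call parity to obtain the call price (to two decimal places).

€29.05

e^(−rT) = e^(−0.018·0.08333) = 0.9985
Put-call parity: C − P = S − K·e^(−rT) = 414 − 406·0.9985 = 414 − 405.3910 = 8.6090
C = P + (C − P) = 20.44 + (8.6090) = 29.0490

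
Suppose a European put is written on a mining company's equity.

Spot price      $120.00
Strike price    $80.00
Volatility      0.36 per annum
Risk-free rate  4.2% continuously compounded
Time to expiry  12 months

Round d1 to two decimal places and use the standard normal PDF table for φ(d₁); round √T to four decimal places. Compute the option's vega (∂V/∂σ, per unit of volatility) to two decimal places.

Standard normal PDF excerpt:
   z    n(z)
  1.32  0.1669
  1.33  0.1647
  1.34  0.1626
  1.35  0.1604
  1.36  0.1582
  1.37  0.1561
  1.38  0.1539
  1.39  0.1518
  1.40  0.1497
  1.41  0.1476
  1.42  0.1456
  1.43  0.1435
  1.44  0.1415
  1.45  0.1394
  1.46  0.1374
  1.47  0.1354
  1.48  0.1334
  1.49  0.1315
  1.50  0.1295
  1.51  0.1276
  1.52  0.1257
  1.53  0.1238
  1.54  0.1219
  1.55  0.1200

σ√T = 0.36·√1 = 0.3600
ln(S/K) + (r + σ²/2)T = ln(120/80) + (0.042 + 0.36²/2)·1 = 0.4055 + 0.1068 = 0.5123
d₁ = 0.5123 / 0.3600 = 1.4230 → 1.42
√T = √1 = 1.0000
φ(d₁) = φ(1.42) = 0.1456
vega = S·φ(d₁)·√T = 120·0.1456·1.0000 = 17.4720

17.47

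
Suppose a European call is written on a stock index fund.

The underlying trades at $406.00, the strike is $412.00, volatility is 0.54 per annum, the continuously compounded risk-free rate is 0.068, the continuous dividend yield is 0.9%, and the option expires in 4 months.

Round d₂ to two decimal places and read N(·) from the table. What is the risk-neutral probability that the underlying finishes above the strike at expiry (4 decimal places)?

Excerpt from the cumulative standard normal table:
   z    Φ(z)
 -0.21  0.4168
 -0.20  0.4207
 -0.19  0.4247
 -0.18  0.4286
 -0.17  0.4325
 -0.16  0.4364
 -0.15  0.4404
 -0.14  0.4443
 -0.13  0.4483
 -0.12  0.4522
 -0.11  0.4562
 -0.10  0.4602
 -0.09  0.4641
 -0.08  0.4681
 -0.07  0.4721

0.4443

T = 0.3333;  σ√T = 0.3118
ln(S/K) + (r − q + σ²/2)T = ln(406/412) + (0.068 − 0.009 + 0.54²/2)·0.3333 = -0.0147 + 0.0683 = 0.0536
d₁ = 0.0536 / 0.3118 = 0.1719 which rounds to 0.17
d₂ = d₁ − σ√T = 0.1719 − 0.3118 = -0.1399 which rounds to -0.14
Risk-neutral Pr[S_T > K] = N(d₂) = N(-0.14) = 0.4443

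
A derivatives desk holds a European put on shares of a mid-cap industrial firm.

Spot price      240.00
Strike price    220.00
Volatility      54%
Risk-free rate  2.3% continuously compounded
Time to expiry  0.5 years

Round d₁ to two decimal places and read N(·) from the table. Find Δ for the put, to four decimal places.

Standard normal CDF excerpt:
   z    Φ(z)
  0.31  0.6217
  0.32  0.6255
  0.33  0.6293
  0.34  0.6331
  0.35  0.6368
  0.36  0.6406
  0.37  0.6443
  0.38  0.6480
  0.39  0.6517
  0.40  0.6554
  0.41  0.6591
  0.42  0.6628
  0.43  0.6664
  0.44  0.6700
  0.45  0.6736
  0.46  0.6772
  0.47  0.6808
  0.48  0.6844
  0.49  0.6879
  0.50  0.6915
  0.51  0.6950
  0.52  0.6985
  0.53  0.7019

-0.3264

σ√T = 0.54 × 0.7071 = 0.3818
d₁ = [ln(240/220) + (0.023 + 0.54²/2)·0.5] / 0.3818 = [0.0870 + 0.0844] / 0.3818 = 0.4489 ⇒ 0.45
N(d₁) = N(0.45) = 0.6736
Δ_put = N(d₁) − 1 = 0.6736 − 1 = -0.3264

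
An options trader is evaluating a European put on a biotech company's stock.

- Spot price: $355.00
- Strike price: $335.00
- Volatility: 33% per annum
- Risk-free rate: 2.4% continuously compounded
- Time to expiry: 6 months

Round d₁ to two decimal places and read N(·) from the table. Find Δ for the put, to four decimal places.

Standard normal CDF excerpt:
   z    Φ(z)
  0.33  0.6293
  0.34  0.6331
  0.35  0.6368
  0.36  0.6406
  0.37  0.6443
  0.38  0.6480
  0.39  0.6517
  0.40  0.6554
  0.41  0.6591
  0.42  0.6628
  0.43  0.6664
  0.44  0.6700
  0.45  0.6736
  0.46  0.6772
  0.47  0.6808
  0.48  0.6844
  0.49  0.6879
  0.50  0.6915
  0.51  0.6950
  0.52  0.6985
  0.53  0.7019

T = 0.5;  σ√T = 0.2333
d₁ = [ln(355/335) + (0.024 + ½·0.33²)·0.5] / (σ√T) = (0.0580 + 0.0392) / 0.2333 = 0.4166 which rounds to 0.42
N(d₁) = N(0.42) = 0.6628
Δ_put = N(d₁) − 1 = 0.6628 − 1 = -0.3372

-0.3372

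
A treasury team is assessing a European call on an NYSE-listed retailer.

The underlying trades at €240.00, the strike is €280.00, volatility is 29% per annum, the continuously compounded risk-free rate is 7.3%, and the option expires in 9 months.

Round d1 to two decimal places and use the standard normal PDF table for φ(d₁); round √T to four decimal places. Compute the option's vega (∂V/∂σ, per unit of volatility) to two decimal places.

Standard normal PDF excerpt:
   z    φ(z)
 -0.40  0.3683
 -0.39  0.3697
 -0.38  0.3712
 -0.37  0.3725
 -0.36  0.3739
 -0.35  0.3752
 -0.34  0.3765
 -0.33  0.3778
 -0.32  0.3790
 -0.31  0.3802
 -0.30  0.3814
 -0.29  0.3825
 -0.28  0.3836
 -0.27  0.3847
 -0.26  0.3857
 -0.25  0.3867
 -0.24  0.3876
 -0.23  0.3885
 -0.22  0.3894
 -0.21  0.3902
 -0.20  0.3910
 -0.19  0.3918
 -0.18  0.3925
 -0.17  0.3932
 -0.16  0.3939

σ√T = 0.29 × 0.8660 = 0.2511
d₁ = [ln(240/280) + (0.073 + ½·0.29²)·0.75] / (σ√T) = (-0.1542 + 0.0863) / 0.2511 = -0.2702 → -0.27
√T = √0.75 = 0.8660
φ(d₁) = φ(-0.27) = 0.3847
vega = S·φ(d₁)·√T = 240·0.3847·0.8660 = 79.9560

79.96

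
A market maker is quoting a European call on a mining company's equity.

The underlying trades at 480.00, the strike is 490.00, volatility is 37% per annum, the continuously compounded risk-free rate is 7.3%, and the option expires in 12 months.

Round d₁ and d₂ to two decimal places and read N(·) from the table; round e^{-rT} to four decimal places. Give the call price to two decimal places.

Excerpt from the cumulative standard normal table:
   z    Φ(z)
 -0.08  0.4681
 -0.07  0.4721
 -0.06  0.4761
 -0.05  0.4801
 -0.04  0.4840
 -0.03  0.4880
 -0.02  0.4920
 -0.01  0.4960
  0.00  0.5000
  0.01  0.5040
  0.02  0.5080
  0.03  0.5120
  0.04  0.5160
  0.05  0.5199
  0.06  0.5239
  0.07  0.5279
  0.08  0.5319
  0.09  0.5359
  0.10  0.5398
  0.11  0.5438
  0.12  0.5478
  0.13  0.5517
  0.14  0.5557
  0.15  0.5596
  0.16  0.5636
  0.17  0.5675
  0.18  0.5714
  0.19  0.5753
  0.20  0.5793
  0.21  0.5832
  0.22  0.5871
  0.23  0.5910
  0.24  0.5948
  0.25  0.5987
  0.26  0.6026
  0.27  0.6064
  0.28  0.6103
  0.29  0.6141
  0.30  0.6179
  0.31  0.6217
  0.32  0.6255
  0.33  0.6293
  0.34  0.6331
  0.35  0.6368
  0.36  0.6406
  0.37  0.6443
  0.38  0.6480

T = 1;  σ√T = 0.3700
ln(S/K) + (r + σ²/2)T = ln(480/490) + (0.073 + 0.37²/2)·1 = -0.0206 + 0.1414 = 0.1208
d₁ = 0.1208 / 0.3700 = 0.3266 ≈ 0.33
d₂ = d₁ − σ√T = 0.3266 − 0.3700 = -0.0434 ≈ -0.04
e^(−rT) = e^(−0.073·1) = 0.9296
N(d₁) = N(0.33) = 0.6293;  N(d₂) = N(-0.04) = 0.4840
C = 480·0.6293 − 490·0.9296·0.4840 = 302.0640 − 220.4639 = 81.6001

81.60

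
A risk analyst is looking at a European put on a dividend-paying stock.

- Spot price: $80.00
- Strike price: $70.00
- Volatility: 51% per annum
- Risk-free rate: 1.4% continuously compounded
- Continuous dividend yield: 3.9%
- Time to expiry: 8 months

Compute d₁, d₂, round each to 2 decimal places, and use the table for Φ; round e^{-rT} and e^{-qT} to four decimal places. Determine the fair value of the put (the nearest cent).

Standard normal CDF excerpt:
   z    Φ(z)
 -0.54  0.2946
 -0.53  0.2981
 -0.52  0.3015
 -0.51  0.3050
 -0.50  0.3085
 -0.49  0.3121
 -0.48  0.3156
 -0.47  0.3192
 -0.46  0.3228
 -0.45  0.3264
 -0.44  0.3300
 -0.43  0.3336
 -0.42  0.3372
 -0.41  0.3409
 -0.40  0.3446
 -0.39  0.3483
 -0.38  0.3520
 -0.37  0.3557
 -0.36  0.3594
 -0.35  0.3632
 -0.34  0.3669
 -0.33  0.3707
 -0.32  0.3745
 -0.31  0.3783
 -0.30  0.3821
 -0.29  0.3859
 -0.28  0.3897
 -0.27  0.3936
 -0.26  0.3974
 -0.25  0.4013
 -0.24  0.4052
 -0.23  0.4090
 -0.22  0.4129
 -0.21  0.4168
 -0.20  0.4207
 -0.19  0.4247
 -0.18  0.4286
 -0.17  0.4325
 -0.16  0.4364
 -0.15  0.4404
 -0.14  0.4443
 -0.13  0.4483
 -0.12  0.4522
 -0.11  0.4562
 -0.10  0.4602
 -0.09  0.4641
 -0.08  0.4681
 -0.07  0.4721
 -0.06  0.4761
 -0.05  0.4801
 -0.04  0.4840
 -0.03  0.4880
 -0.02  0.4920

σ√T = 0.51 × 0.8165 = 0.4164
d₁ = [ln(80/70) + (0.014 − 0.039 + 0.51²/2)·0.6667] / 0.4164 = [0.1335 + 0.0700] / 0.4164 = 0.4889 ≈ 0.49
d₂ = d₁ − σ√T = 0.4889 − 0.4164 = 0.0724 ≈ 0.07
exp(−qT) = exp(−0.039·0.6667) = 0.9743;  exp(−rT) = exp(−0.014·0.6667) = 0.9907
P = 70·0.9907·N(-0.07) − 80·0.9743·N(-0.49) = 70·0.9907·0.4721 − 80·0.9743·0.3121 = 32.7397 − 24.3263 = 8.4133

$8.41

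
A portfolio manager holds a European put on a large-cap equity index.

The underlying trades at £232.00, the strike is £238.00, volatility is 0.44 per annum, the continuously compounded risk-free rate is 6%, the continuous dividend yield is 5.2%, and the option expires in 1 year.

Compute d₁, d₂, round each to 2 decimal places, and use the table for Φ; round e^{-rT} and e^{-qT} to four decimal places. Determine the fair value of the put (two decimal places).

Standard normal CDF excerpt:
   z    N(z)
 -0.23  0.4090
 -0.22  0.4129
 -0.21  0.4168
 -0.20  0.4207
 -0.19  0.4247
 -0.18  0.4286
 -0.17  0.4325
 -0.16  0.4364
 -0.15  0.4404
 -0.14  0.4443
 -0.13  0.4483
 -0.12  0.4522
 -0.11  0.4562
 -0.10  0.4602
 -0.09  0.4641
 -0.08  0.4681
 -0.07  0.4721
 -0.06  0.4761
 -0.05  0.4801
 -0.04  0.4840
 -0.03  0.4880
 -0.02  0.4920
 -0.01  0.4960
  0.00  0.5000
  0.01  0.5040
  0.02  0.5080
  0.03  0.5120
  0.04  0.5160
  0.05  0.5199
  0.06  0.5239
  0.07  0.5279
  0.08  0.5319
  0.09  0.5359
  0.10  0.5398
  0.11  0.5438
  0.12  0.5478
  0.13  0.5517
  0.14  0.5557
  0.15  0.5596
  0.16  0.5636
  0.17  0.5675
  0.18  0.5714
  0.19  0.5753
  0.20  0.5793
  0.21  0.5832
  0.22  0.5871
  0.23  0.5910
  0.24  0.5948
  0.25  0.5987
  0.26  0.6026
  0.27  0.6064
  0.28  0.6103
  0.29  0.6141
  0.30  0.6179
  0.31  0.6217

£40.68

T = 1;  σ√T = 0.4400
d₁ = [ln(232/238) + (0.06 − 0.052 + ½·0.44²)·1] / (σ√T) = (-0.0255 + 0.1048) / 0.4400 = 0.1802 → 0.18
d₂ = 0.1802 − 0.4400 = -0.2598 → -0.26
exp(−qT) = exp(−0.052·1) = 0.9493;  exp(−rT) = exp(−0.06·1) = 0.9418
P = 238·0.9418·N(0.26) − 232·0.9493·N(-0.18) = 238·0.9418·0.6026 − 232·0.9493·0.4286 = 135.0718 − 94.3938 = 40.6780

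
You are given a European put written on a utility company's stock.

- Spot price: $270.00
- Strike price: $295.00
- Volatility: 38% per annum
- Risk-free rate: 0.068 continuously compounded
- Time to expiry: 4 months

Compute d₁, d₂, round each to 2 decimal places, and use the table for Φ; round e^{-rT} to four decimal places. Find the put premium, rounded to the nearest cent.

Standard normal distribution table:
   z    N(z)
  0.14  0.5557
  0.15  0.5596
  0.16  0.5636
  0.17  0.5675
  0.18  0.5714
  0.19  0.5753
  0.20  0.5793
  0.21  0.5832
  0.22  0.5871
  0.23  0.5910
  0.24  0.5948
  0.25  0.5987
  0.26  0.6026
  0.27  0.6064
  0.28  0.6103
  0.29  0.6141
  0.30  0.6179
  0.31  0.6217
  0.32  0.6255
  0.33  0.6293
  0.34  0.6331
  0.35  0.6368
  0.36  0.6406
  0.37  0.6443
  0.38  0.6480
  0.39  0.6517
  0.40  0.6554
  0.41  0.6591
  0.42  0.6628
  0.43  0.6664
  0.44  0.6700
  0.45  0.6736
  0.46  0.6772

$34.75

σ√T = 0.38 × 0.5774 = 0.2194
d₁ = [ln(270/295) + (0.068 + ½·0.38²)·0.3333] / (σ√T) = (-0.0886 + 0.0467) / 0.2194 = -0.1906 ≈ -0.19
d₂ = -0.1906 − 0.2194 = -0.4100 ≈ -0.41
e^(−rT) = e^(−0.068·0.3333) = 0.9776
N(−d₂) = N(0.41) = 0.6591;  N(−d₁) = N(0.19) = 0.5753
P = 295·0.9776·0.6591 − 270·0.5753 = 190.0792 − 155.3310 = 34.7482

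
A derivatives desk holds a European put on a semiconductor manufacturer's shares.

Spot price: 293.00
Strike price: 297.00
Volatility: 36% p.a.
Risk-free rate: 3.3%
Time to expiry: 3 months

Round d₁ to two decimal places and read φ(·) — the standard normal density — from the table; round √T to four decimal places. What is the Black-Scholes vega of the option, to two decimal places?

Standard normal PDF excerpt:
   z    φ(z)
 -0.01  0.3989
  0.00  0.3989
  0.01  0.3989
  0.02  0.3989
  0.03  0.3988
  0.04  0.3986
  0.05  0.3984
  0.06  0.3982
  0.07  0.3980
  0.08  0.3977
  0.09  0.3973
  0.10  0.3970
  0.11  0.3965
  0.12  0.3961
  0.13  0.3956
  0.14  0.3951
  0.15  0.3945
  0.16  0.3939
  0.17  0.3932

σ√T = 0.36 × 0.5000 = 0.1800
ln(S/K) + (r + σ²/2)T = ln(293/297) + (0.033 + 0.36²/2)·0.25 = -0.0136 + 0.0244 = 0.0109
d₁ = 0.0109 / 0.1800 = 0.0605 which rounds to 0.06
√T = √0.25 = 0.5000
φ(d₁) = φ(0.06) = 0.3982
vega = S·φ(d₁)·√T = 293·0.3982·0.5000 = 58.3363
(Vega is the same for a European call and put with the same parameters.)

58.34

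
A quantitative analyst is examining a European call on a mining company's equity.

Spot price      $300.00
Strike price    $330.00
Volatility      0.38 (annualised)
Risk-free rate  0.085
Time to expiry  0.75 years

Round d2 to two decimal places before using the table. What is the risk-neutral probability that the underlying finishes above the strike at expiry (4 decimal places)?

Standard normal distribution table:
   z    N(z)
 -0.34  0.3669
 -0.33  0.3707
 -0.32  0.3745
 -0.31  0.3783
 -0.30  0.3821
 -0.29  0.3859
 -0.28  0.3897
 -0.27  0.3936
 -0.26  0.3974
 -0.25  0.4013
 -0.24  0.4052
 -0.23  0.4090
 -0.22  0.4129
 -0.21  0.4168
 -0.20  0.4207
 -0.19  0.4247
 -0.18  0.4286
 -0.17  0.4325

0.3974

T = 0.75;  σ√T = 0.3291
d₁ = [ln(300/330) + (0.085 + 0.38²/2)·0.75] / 0.3291 = [-0.0953 + 0.1179] / 0.3291 = 0.0686 ≈ 0.07
d₂ = d₁ − σ√T = 0.0686 − 0.3291 = -0.2604 ≈ -0.26
Pr(exercise) under Q = N(d₂) = 0.3974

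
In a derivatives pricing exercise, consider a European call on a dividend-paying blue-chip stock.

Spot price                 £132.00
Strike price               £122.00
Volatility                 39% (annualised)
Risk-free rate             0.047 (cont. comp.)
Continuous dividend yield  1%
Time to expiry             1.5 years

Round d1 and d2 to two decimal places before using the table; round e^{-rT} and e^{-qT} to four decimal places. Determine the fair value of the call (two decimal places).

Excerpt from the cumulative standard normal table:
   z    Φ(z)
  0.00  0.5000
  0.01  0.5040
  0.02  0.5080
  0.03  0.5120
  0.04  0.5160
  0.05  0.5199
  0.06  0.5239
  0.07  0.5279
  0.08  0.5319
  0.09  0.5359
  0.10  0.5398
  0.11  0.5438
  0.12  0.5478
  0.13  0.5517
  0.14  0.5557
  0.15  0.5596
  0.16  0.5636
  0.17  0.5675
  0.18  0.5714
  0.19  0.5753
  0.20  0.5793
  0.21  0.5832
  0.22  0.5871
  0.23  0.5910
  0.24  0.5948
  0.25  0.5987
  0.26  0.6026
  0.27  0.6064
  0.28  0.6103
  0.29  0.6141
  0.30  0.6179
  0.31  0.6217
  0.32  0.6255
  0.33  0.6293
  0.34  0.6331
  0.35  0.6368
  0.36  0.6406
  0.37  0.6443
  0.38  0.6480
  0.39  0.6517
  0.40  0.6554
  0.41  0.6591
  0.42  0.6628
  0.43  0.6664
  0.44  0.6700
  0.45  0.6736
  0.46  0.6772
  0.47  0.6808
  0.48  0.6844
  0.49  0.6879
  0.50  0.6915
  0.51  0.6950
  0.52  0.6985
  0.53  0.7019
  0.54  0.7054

£32.16

σ√T = 0.39 × 1.2247 = 0.4777
d₁ = [ln(132/122) + (0.047 − 0.01 + 0.39²/2)·1.5] / 0.4777 = [0.0788 + 0.1696] / 0.4777 = 0.5200 ≈ 0.52
d₂ = d₁ − σ√T = 0.5200 − 0.4777 = 0.0423 ≈ 0.04
exp(−qT) = exp(−0.01·1.5) = 0.9851;  exp(−rT) = exp(−0.047·1.5) = 0.9319
C = 132·0.9851·N(0.52) − 122·0.9319·N(0.04) = 132·0.9851·0.6985 − 122·0.9319·0.5160 = 90.8282 − 58.6650 = 32.1632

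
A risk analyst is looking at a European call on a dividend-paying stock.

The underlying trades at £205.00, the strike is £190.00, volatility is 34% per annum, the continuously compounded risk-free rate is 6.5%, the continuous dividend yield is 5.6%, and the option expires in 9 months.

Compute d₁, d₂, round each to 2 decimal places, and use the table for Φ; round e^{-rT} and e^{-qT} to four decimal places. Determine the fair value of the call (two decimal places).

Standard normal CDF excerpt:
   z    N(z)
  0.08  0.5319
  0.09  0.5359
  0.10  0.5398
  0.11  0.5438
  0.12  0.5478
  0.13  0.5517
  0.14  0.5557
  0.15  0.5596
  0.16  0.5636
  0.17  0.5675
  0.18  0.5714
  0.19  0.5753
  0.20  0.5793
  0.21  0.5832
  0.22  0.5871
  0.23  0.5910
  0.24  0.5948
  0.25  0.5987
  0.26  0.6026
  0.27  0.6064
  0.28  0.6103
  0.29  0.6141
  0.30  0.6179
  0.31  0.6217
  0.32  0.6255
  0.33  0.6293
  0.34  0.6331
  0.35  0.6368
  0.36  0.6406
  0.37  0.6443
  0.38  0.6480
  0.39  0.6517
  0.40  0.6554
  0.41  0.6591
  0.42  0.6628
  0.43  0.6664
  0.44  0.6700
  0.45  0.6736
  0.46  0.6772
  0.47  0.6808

£31.16

σ√T = 0.34 × 0.8660 = 0.2944
d₁ = [ln(205/190) + (0.065 − 0.056 + ½·0.34²)·0.75] / (σ√T) = (0.0760 + 0.0501) / 0.2944 = 0.4282 ≈ 0.43
d₂ = 0.4282 − 0.2944 = 0.1338 ≈ 0.13
e^(−qT) = e^(−0.056·0.75) = 0.9589;  e^(−rT) = e^(−0.065·0.75) = 0.9524
C = 205·0.9589·N(0.43) − 190·0.9524·N(0.13) = 205·0.9589·0.6664 − 190·0.9524·0.5517 = 130.9972 − 99.8334 = 31.1638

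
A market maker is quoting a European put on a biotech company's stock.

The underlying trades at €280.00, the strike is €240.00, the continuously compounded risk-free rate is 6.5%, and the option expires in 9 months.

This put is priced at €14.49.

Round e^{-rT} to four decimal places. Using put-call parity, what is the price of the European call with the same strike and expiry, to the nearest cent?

e^(−rT) = e^(−0.065·0.75) = 0.9524
Put-call parity: C − P = S − K·e^(−rT) = 280 − 240·0.9524 = 280 − 228.5760 = 51.4240
C = P + (C − P) = 14.49 + (51.4240) = 65.9140

€65.91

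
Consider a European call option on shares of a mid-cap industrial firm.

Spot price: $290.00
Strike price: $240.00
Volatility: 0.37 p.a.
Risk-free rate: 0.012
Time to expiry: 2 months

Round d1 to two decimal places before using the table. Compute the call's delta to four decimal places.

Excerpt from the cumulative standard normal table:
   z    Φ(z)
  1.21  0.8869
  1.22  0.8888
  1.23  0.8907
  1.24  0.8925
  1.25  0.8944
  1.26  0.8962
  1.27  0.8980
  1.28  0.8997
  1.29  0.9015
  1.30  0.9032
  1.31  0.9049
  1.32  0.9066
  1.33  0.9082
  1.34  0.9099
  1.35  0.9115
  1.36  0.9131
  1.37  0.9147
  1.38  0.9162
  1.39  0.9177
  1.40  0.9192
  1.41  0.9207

0.9099

σ√T = 0.37·√0.1667 = 0.1511
d₁ = [ln(290/240) + (0.012 + ½·0.37²)·0.1667] / (σ√T) = (0.1892 + 0.0134) / 0.1511 = 1.3416 ⇒ 1.34
N(d₁) = N(1.34) = 0.9099
Δ_call = N(d₁) = 0.9099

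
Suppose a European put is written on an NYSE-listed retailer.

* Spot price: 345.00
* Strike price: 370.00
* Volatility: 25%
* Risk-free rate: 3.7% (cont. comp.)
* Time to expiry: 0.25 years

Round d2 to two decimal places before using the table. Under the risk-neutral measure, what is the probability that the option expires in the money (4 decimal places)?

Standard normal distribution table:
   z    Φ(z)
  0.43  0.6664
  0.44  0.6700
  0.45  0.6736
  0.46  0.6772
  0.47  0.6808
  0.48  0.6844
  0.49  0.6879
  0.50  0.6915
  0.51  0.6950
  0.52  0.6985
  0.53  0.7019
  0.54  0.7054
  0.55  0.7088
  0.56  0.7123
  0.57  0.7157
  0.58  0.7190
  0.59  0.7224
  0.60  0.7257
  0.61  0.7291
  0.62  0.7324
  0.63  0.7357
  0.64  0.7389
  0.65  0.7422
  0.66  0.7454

σ√T = 0.25·√0.25 = 0.1250
d₁ = [ln(345/370) + (0.037 + 0.25²/2)·0.25] / 0.1250 = [-0.0700 + 0.0171] / 0.1250 = -0.4232 → -0.42
d₂ = d₁ − σ√T = -0.4232 − 0.1250 = -0.5482 → -0.55
Risk-neutral Pr[S_T < K] = N(−d₂) = N(0.55) = 0.7088

0.7088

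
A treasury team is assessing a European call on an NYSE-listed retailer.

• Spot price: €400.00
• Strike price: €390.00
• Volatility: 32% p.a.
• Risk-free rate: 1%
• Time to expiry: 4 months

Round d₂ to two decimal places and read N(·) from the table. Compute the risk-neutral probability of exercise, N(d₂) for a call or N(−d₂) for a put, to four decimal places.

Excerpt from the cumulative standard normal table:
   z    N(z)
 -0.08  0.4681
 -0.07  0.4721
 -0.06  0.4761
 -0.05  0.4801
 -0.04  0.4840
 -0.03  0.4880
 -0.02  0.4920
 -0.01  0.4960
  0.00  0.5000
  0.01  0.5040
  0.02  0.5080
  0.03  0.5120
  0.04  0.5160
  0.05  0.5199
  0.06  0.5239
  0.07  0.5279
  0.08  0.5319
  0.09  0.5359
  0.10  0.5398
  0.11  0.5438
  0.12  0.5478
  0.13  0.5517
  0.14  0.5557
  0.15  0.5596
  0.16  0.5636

σ√T = 0.32·√0.3333 = 0.1848
d₁ = [ln(400/390) + (0.01 + 0.32²/2)·0.3333] / 0.1848 = [0.0253 + 0.0204] / 0.1848 = 0.2475 ⇒ 0.25
d₂ = d₁ − σ√T = 0.2475 − 0.1848 = 0.0627 ⇒ 0.06
Risk-neutral Pr[S_T > K] = N(d₂) = N(0.06) = 0.5239

0.5239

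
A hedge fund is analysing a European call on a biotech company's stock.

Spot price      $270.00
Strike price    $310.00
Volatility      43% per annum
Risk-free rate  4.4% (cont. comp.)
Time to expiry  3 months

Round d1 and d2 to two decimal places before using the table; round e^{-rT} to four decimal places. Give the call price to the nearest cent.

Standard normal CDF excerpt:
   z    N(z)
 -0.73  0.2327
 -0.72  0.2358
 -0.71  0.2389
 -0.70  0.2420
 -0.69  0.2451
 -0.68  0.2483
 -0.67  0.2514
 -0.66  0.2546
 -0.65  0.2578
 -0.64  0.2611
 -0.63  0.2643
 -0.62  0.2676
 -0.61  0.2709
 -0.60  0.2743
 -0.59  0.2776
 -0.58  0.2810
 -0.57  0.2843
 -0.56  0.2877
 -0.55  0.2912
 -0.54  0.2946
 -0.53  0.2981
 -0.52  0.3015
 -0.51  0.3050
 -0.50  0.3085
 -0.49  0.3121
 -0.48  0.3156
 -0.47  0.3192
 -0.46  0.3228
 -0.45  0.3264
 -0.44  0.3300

$11.01

σ√T = 0.43·√0.25 = 0.2150
d₁ = [ln(270/310) + (0.044 + ½·0.43²)·0.25] / (σ√T) = (-0.1382 + 0.0341) / 0.2150 = -0.4839 ≈ -0.48
d₂ = -0.4839 − 0.2150 = -0.6989 ≈ -0.70
exp(−rT) = exp(−0.044·0.25) = 0.9891
C = 270·N(-0.48) − 310·0.9891·N(-0.70) = 270·0.3156 − 310·0.9891·0.2420 = 85.2120 − 74.2023 = 11.0097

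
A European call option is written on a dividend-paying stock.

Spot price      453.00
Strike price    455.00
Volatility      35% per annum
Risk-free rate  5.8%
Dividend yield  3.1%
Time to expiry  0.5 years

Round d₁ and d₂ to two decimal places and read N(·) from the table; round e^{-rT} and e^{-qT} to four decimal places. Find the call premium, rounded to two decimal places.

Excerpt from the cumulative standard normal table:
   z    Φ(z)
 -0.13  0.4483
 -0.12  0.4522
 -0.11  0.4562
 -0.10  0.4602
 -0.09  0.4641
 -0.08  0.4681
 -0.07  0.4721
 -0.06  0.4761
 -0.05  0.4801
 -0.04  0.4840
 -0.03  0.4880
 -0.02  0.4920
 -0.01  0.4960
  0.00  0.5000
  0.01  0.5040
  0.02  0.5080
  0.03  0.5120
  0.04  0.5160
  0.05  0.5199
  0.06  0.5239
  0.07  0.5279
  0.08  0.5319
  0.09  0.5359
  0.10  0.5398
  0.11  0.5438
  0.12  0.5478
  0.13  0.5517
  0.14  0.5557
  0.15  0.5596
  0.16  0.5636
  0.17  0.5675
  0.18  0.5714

46.25

σ√T = 0.35 × 0.7071 = 0.2475
d₁ = [ln(453/455) + (0.058 − 0.031 + ½·0.35²)·0.5] / (σ√T) = (-0.0044 + 0.0441) / 0.2475 = 0.1605 ≈ 0.16
d₂ = 0.1605 − 0.2475 = -0.0870 ≈ -0.09
e^(−qT) = e^(−0.031·0.5) = 0.9846;  e^(−rT) = e^(−0.058·0.5) = 0.9714
N(d₁) = N(0.16) = 0.5636;  N(d₂) = N(-0.09) = 0.4641
C = 453·0.9846·0.5636 − 455·0.9714·0.4641 = 251.3790 − 205.1262 = 46.2528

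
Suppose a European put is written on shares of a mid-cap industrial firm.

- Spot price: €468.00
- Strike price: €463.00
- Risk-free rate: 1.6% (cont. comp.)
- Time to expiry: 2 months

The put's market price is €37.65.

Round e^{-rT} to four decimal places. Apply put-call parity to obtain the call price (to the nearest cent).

€43.90

e^(−rT) = e^(−0.016·0.1667) = 0.9973
Put-call parity: C − P = S − K·e^(−rT) = 468 − 463·0.9973 = 468 − 461.7499 = 6.2501
C = P + (C − P) = 37.65 + (6.2501) = 43.9001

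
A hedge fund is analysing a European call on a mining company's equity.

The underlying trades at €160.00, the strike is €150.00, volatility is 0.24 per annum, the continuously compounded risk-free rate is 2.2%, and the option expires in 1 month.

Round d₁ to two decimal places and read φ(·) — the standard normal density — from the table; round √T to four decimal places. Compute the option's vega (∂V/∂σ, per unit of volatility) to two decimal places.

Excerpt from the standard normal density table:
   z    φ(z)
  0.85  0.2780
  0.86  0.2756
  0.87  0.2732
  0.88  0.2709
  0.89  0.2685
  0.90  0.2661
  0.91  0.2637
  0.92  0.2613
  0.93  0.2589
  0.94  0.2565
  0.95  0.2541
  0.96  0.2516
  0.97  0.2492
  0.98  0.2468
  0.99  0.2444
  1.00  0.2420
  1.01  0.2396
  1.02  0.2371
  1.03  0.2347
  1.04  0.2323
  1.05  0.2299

11.29

σ√T = 0.24·√0.08333 = 0.0693
ln(S/K) + (r + σ²/2)T = ln(160/150) + (0.022 + 0.24²/2)·0.08333 = 0.0645 + 0.0042 = 0.0688
d₁ = 0.0688 / 0.0693 = 0.9926 ≈ 0.99
√T = √0.08333 = 0.2887
φ(d₁) = φ(0.99) = 0.2444
vega = S·φ(d₁)·√T = 160·0.2444·0.2887 = 11.2893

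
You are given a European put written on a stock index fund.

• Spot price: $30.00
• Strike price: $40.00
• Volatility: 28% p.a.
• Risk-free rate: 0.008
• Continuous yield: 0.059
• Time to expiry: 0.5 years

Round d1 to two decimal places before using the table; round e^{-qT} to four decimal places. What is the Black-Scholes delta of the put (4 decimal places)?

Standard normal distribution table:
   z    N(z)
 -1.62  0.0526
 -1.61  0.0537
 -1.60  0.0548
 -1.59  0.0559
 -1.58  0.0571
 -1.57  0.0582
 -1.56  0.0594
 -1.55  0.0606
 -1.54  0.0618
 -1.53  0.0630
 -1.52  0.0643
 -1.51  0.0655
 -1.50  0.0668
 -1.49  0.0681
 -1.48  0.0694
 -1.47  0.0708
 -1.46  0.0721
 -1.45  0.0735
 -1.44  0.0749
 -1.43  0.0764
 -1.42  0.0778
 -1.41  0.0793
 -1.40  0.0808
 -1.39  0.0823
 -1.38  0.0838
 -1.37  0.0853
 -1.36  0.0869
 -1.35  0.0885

-0.9035

σ√T = 0.28·√0.5 = 0.1980
d₁ = [ln(30/40) + (0.008 − 0.059 + 0.28²/2)·0.5] / 0.1980 = [-0.2877 − 0.0059] / 0.1980 = -1.4828 → -1.48
N(d₁) = N(-1.48) = 0.0694
Δ_put = e^(−qT)·(N(d₁) − 1) = 0.9709·(0.0694 − 1) = -0.9035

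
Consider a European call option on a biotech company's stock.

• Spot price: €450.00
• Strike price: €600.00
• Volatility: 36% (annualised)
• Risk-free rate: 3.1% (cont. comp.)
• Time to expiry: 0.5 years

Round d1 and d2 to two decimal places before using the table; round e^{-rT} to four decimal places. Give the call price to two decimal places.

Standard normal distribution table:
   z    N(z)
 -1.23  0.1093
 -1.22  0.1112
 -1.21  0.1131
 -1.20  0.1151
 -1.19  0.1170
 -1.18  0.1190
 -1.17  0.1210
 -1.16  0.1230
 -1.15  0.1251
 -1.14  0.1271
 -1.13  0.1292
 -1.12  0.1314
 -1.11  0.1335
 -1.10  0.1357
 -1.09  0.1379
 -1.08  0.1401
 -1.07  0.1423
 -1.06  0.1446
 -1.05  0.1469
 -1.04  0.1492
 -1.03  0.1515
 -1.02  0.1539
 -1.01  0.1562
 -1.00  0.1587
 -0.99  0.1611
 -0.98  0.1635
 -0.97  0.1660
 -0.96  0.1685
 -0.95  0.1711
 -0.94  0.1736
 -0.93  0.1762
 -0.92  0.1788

€10.12

σ√T = 0.36·√0.5 = 0.2546
d₁ = [ln(450/600) + (0.031 + ½·0.36²)·0.5] / (σ√T) = (-0.2877 + 0.0479) / 0.2546 = -0.9420 → -0.94
d₂ = -0.9420 − 0.2546 = -1.1965 → -1.20
exp(−rT) = exp(−0.031·0.5) = 0.9846
N(d₁) = N(-0.94) = 0.1736;  N(d₂) = N(-1.20) = 0.1151
C = 450·0.1736 − 600·0.9846·0.1151 = 78.1200 − 67.9965 = 10.1235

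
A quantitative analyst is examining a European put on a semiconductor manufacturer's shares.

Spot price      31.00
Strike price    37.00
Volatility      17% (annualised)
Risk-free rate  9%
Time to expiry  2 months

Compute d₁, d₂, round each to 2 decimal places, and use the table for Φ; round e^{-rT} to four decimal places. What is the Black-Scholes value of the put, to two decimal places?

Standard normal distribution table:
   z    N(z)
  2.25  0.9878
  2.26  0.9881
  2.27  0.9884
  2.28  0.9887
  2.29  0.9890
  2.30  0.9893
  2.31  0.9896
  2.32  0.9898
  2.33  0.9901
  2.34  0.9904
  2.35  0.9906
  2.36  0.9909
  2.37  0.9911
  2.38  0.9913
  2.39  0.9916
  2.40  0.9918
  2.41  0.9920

5.46

T = 0.1667;  σ√T = 0.0694
d₁ = [ln(31/37) + (0.09 + ½·0.17²)·0.1667] / (σ√T) = (-0.1769 + 0.0174) / 0.0694 = -2.2985 which rounds to -2.30
d₂ = -2.2985 − 0.0694 = -2.3679 which rounds to -2.37
exp(−rT) = exp(−0.09·0.1667) = 0.9851
N(−d₂) = N(2.37) = 0.9911;  N(−d₁) = N(2.30) = 0.9893
P = 37·0.9851·0.9911 − 31·0.9893 = 36.1243 − 30.6683 = 5.4560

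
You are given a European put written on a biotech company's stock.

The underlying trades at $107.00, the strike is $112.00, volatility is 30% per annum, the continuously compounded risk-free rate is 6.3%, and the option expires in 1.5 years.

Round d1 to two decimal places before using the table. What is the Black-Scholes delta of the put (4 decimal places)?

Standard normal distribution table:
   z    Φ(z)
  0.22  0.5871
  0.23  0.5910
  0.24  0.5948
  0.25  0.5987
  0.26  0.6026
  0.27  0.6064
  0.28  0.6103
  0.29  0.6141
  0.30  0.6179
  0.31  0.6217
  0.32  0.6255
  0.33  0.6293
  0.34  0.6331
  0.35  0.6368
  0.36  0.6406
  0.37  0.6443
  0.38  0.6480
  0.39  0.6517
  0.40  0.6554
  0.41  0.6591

-0.3745

T = 1.5;  σ√T = 0.3674
d₁ = [ln(107/112) + (0.063 + 0.3²/2)·1.5] / 0.3674 = [-0.0457 + 0.1620] / 0.3674 = 0.3166 ⇒ 0.32
N(d₁) = N(0.32) = 0.6255
Δ_put = N(d₁) − 1 = 0.6255 − 1 = -0.3745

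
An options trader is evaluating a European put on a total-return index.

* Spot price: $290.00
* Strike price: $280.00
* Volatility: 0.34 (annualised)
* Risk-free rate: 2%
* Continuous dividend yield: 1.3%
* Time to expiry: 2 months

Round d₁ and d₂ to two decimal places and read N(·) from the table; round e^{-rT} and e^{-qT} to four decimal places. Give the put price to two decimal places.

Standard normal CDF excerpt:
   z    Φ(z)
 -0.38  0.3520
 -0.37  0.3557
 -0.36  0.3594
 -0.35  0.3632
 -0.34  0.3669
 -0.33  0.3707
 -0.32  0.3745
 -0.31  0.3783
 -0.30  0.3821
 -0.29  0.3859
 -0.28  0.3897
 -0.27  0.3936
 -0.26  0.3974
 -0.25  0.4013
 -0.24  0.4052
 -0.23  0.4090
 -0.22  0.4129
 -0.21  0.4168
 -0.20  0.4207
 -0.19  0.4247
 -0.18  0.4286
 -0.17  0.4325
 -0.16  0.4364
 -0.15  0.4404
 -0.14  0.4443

σ√T = 0.34·√0.1667 = 0.1388
d₁ = [ln(290/280) + (0.02 − 0.013 + ½·0.34²)·0.1667] / (σ√T) = (0.0351 + 0.0108) / 0.1388 = 0.3306 which rounds to 0.33
d₂ = 0.3306 − 0.1388 = 0.1918 which rounds to 0.19
exp(−qT) = exp(−0.013·0.1667) = 0.9978;  exp(−rT) = exp(−0.02·0.1667) = 0.9967
N(−d₂) = N(-0.19) = 0.4247;  N(−d₁) = N(-0.33) = 0.3707
P = 280·0.9967·0.4247 − 290·0.9978·0.3707 = 118.5236 − 107.2665 = 11.2571

$11.26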